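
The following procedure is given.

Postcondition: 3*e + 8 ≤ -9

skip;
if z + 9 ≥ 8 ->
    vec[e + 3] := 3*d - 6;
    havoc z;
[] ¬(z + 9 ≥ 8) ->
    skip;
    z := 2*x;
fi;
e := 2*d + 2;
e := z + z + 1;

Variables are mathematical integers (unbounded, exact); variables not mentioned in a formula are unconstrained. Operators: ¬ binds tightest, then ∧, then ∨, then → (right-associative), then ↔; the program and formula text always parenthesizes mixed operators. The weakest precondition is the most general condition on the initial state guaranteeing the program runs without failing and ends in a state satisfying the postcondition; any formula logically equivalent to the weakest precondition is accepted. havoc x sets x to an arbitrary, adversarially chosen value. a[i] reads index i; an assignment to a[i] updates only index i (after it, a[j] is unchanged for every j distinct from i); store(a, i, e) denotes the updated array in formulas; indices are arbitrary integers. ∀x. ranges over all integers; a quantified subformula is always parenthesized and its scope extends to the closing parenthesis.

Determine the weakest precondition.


Working backward. After the program, the postcondition 3*e + 8 ≤ -9 must hold; in canonical form it is 3*e ≤ -17.
Before e := z + z + 1: 6*z ≤ -20
Before e := 2*d + 2: 6*z ≤ -20
Then branch requires ∀z_1. 6*z_1 ≤ -20; else branch requires 12*x ≤ -20.
Before the if: (z ≥ -1 → (∀z_1. 6*z_1 ≤ -20)) ∧ ((¬(z ≥ -1)) → 12*x ≤ -20)
Before skip: (z ≥ -1 → (∀z_1. 6*z_1 ≤ -20)) ∧ ((¬(z ≥ -1)) → 12*x ≤ -20)
Answer: WP = (z ≥ -1 → (∀z_1. 6*z_1 ≤ -20)) ∧ ((¬(z ≥ -1)) → 12*x ≤ -20)


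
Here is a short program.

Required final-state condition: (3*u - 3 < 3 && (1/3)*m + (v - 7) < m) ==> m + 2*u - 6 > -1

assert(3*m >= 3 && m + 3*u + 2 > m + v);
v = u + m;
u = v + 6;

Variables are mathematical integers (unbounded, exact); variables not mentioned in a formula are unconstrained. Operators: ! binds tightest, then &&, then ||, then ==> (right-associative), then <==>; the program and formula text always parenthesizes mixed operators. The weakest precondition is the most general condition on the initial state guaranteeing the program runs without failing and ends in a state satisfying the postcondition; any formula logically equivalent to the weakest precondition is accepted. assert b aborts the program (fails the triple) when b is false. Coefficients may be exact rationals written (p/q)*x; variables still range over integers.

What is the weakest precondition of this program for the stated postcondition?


Working backward. After the program, the postcondition (3*u - 3 < 3 && (1/3)*m + (v - 7) < m) ==> m + 2*u - 6 > -1 must hold; in canonical form it is (3*u < 6 && v < (2/3)*m + 7) ==> m + 2*u > 5.
Before u := v + 6: (3*v < -12 && v < (2/3)*m + 7) ==> m + 2*v > -7
Before v := u + m: (3*m + 3*u < -12 && (1/3)*m + u < 7) ==> 3*m + 2*u > -7
Before assert 3*m >= 3 && m + 3*u + 2 > m + v: 3*m >= 3 && 3*u > v - 2 && ((3*m + 3*u < -12 && (1/3)*m + u < 7) ==> 3*m + 2*u > -7)
Answer: WP = 3*m >= 3 && 3*u > v - 2 && ((3*m + 3*u < -12 && (1/3)*m + u < 7) ==> 3*m + 2*u > -7)


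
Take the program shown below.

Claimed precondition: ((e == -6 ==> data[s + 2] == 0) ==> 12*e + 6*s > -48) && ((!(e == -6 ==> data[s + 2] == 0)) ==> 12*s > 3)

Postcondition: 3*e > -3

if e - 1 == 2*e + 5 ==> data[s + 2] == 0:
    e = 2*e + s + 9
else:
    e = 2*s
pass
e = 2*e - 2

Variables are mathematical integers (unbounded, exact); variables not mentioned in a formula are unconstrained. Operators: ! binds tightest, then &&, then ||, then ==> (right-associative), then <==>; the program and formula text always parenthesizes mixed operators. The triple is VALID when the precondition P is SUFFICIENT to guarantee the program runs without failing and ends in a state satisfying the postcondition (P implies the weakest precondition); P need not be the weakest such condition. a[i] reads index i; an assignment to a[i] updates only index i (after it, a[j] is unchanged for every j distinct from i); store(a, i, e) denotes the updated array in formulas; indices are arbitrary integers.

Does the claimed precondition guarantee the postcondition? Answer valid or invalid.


Working backward. After the program, 3*e > -3 must hold.
Before e := 2*e - 2: 6*e > 3
Before skip: 6*e > 3
Then branch requires 12*e + 6*s > -51; else branch requires 12*s > 3.
Before the if: ((e == -6 ==> data[s + 2] == 0) ==> 12*e + 6*s > -51) && ((!(e == -6 ==> data[s + 2] == 0)) ==> 12*s > 3)
The weakest precondition is ((e == -6 ==> data[s + 2] == 0) ==> 12*e + 6*s > -51) && ((!(e == -6 ==> data[s + 2] == 0)) ==> 12*s > 3).
Check whether ((e == -6 ==> data[s + 2] == 0) ==> 12*e + 6*s > -48) && ((!(e == -6 ==> data[s + 2] == 0)) ==> 12*s > 3) implies it.
Every state satisfying the precondition satisfies the weakest precondition: the implication holds.
Answer: valid


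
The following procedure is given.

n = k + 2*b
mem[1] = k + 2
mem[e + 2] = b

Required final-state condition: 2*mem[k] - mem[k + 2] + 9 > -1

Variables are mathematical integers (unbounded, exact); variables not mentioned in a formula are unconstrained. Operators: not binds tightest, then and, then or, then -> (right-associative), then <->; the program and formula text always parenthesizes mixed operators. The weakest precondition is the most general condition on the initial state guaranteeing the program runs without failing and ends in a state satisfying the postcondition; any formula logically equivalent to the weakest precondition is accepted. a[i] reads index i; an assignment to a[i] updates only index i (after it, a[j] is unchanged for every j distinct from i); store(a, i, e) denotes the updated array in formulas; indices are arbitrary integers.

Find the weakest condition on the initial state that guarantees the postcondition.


Working backward. After the program, the postcondition 2*mem[k] - mem[k + 2] + 9 > -1 must hold; in canonical form it is 2*mem[k] > mem[k + 2] - 10.
Before mem[e + 2] := b: 2*store(mem, e + 2, b)[k] > store(mem, e + 2, b)[k + 2] - 10
Before mem[1] := k + 2: 2*store(store(mem, 1, k + 2), e + 2, b)[k] > store(store(mem, 1, k + 2), e + 2, b)[k + 2] - 10
Before n := k + 2*b: 2*store(store(mem, 1, k + 2), e + 2, b)[k] > store(store(mem, 1, k + 2), e + 2, b)[k + 2] - 10
Answer: WP = 2*store(store(mem, 1, k + 2), e + 2, b)[k] > store(store(mem, 1, k + 2), e + 2, b)[k + 2] - 10


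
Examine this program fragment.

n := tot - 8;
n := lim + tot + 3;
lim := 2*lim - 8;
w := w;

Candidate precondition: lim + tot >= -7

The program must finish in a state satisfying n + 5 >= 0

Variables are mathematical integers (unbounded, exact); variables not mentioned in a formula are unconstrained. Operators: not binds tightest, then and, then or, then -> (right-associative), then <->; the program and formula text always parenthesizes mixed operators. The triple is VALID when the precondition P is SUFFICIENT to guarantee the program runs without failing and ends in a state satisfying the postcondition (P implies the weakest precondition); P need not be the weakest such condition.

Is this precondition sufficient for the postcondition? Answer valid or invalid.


Working backward. After the program, the postcondition n + 5 >= 0 must hold; in canonical form it is n >= -5.
Before w := w: n >= -5
Before lim := 2*lim - 8: n >= -5
Before n := lim + tot + 3: lim + tot >= -8
Before n := tot - 8: lim + tot >= -8
The weakest precondition is lim + tot >= -8.
Check whether lim + tot >= -7 implies it.
Every state satisfying the precondition satisfies the weakest precondition: the implication holds.
Answer: valid


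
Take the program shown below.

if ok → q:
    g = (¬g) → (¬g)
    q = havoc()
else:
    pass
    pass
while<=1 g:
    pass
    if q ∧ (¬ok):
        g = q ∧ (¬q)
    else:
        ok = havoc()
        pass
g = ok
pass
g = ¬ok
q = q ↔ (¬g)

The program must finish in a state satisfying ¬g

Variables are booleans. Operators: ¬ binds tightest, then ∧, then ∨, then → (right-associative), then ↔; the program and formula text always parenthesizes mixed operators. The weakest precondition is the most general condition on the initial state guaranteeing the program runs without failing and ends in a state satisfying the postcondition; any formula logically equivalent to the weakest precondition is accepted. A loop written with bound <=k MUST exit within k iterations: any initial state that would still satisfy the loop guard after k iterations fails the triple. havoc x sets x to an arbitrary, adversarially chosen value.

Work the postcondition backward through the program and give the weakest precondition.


Working backward. After the program, ¬g must hold.
Before q := q ↔ (¬g): ¬g
Before g := ¬ok: ok
Before skip: ok
Before g := ok: ok
Before the loop (bound <=1), unroll the exhaustion recursion (WP_0 = exit-now case; WP_j = one more guarded iteration, up to j = 1):
  WP_0: (¬g) ∧ ok
  WP_1: (g → (((q ∧ (¬ok)) → ok) ∧ q ∧ (¬ok))) ∧ ((¬g) → ok)
So before the loop: (g → (((q ∧ (¬ok)) → ok) ∧ q ∧ (¬ok))) ∧ ((¬g) → ok)
Then branch requires false; else branch requires (g → (((q ∧ (¬ok)) → ok) ∧ q ∧ (¬ok))) ∧ ((¬g) → ok).
Before the if: (¬(ok → q)) ∧ ((¬(ok → q)) → ((g → (((q ∧ (¬ok)) → ok) ∧ q ∧ (¬ok))) ∧ ((¬g) → ok)))
Answer: WP = (¬(ok → q)) ∧ ((¬(ok → q)) → ((g → (((q ∧ (¬ok)) → ok) ∧ q ∧ (¬ok))) ∧ ((¬g) → ok)))


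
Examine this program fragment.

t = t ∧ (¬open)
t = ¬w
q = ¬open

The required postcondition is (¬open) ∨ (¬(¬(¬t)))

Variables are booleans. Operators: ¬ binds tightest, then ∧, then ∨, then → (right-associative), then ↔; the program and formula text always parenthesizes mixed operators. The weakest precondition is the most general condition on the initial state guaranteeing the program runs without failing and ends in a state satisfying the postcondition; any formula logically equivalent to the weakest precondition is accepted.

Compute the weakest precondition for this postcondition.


Working backward. After the program, the postcondition (¬open) ∨ (¬(¬(¬t))) must hold; in canonical form it is (¬open) ∨ (¬t).
Before q := ¬open: (¬open) ∨ (¬t)
Before t := ¬w: (¬open) ∨ w
Before t := t ∧ (¬open): (¬open) ∨ w
Answer: WP = (¬open) ∨ w


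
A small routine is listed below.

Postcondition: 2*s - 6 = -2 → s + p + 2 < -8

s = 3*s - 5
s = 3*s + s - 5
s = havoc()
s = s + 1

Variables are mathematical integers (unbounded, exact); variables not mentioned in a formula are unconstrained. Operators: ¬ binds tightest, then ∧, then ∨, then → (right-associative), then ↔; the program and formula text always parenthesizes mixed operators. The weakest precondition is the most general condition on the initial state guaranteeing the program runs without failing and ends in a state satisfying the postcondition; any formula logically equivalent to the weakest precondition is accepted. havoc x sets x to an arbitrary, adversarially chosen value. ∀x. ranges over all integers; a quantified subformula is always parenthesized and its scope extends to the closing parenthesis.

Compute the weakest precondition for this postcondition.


Working backward. After the program, the postcondition 2*s - 6 = -2 → s + p + 2 < -8 must hold; in canonical form it is 2*s = 4 → p + s < -10.
Before s := s + 1: 2*s = 2 → p + s < -11
Before havoc s: ∀s_1. (2*s_1 = 2 → p + s_1 < -11)
Before s := 3*s + s - 5: ∀s_1. (2*s_1 = 2 → p + s_1 < -11)
Before s := 3*s - 5: ∀s_1. (2*s_1 = 2 → p + s_1 < -11)
Answer: WP = ∀s_1. (2*s_1 = 2 → p + s_1 < -11)


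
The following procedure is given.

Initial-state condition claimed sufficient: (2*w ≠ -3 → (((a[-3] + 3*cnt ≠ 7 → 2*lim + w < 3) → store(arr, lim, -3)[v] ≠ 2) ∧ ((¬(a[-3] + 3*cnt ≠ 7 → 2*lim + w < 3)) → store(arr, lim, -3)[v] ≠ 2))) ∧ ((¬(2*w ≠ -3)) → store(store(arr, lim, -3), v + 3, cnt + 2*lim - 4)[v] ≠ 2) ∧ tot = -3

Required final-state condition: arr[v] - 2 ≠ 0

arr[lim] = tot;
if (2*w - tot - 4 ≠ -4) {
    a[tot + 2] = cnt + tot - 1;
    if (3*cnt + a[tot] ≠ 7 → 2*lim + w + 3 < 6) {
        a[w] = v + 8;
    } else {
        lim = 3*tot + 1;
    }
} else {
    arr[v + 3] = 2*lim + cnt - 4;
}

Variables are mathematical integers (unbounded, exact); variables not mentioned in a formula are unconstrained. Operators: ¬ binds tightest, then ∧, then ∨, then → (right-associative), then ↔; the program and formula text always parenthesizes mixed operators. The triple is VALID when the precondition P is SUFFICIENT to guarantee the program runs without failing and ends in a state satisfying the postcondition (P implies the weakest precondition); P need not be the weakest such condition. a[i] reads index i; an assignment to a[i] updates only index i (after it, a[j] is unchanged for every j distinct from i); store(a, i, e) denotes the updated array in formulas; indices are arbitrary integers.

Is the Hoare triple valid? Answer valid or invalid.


Working backward. After the program, the postcondition arr[v] - 2 ≠ 0 must hold; in canonical form it is arr[v] ≠ 2.
Then branch requires ((store(a, tot + 2, cnt + tot - 1)[tot] + 3*cnt ≠ 7 → 2*lim + w < 3) → arr[v] ≠ 2) ∧ ((¬(store(a, tot + 2, cnt + tot - 1)[tot] + 3*cnt ≠ 7 → 2*lim + w < 3)) → arr[v] ≠ 2); else branch requires store(arr, v + 3, cnt + 2*lim - 4)[v] ≠ 2.
Before the if: (2*w ≠ tot → (((store(a, tot + 2, cnt + tot - 1)[tot] + 3*cnt ≠ 7 → 2*lim + w < 3) → arr[v] ≠ 2) ∧ ((¬(store(a, tot + 2, cnt + tot - 1)[tot] + 3*cnt ≠ 7 → 2*lim + w < 3)) → arr[v] ≠ 2))) ∧ ((¬(2*w ≠ tot)) → store(arr, v + 3, cnt + 2*lim - 4)[v] ≠ 2)
Before arr[lim] := tot: (2*w ≠ tot → (((store(a, tot + 2, cnt + tot - 1)[tot] + 3*cnt ≠ 7 → 2*lim + w < 3) → store(arr, lim, tot)[v] ≠ 2) ∧ ((¬(store(a, tot + 2, cnt + tot - 1)[tot] + 3*cnt ≠ 7 → 2*lim + w < 3)) → store(arr, lim, tot)[v] ≠ 2))) ∧ ((¬(2*w ≠ tot)) → store(store(arr, lim, tot), v + 3, cnt + 2*lim - 4)[v] ≠ 2)
The weakest precondition is (2*w ≠ tot → (((store(a, tot + 2, cnt + tot - 1)[tot] + 3*cnt ≠ 7 → 2*lim + w < 3) → store(arr, lim, tot)[v] ≠ 2) ∧ ((¬(store(a, tot + 2, cnt + tot - 1)[tot] + 3*cnt ≠ 7 → 2*lim + w < 3)) → store(arr, lim, tot)[v] ≠ 2))) ∧ ((¬(2*w ≠ tot)) → store(store(arr, lim, tot), v + 3, cnt + 2*lim - 4)[v] ≠ 2).
Check whether (2*w ≠ -3 → (((a[-3] + 3*cnt ≠ 7 → 2*lim + w < 3) → store(arr, lim, -3)[v] ≠ 2) ∧ ((¬(a[-3] + 3*cnt ≠ 7 → 2*lim + w < 3)) → store(arr, lim, -3)[v] ≠ 2))) ∧ ((¬(2*w ≠ -3)) → store(store(arr, lim, -3), v + 3, cnt + 2*lim - 4)[v] ≠ 2) ∧ tot = -3 implies it.
Every state satisfying the precondition satisfies the weakest precondition: the implication holds.
Answer: valid


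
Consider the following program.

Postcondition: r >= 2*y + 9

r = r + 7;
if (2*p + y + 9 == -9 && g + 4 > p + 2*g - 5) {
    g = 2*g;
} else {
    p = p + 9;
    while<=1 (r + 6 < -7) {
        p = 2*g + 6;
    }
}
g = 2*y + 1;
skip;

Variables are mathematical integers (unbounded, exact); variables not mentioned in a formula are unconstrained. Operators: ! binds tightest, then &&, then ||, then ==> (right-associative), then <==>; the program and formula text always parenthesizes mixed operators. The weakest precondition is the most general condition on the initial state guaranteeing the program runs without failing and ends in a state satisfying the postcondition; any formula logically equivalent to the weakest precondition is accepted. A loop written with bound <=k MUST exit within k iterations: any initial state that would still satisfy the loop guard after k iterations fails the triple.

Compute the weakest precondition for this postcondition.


Working backward. After the program, r >= 2*y + 9 must hold.
Before skip: r >= 2*y + 9
Before g := 2*y + 1: r >= 2*y + 9
Then branch requires r >= 2*y + 9; else branch requires (r < -13 ==> ((!(r < -13)) && r >= 2*y + 9)) && ((!(r < -13)) ==> r >= 2*y + 9).
Before the if: ((2*p + y == -18 && g + p < 9) ==> r >= 2*y + 9) && ((!(2*p + y == -18 && g + p < 9)) ==> ((r < -13 ==> ((!(r < -13)) && r >= 2*y + 9)) && ((!(r < -13)) ==> r >= 2*y + 9)))
Before r := r + 7: ((2*p + y == -18 && g + p < 9) ==> r >= 2*y + 2) && ((!(2*p + y == -18 && g + p < 9)) ==> ((r < -20 ==> ((!(r < -20)) && r >= 2*y + 2)) && ((!(r < -20)) ==> r >= 2*y + 2)))
Answer: WP = ((2*p + y == -18 && g + p < 9) ==> r >= 2*y + 2) && ((!(2*p + y == -18 && g + p < 9)) ==> ((r < -20 ==> ((!(r < -20)) && r >= 2*y + 2)) && ((!(r < -20)) ==> r >= 2*y + 2)))


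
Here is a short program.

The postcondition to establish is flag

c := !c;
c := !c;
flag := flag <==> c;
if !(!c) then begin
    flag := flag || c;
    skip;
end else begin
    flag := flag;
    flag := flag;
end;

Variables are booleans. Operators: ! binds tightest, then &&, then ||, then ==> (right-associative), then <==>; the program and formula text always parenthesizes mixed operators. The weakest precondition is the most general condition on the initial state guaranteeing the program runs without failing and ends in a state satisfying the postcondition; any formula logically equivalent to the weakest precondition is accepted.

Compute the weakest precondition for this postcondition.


Working backward. After the program, flag must hold.
Then branch requires flag || c; else branch requires flag.
Before the if: (c ==> (flag || c)) && ((!c) ==> flag)
Before flag := flag <==> c: (c ==> ((flag <==> c) || c)) && ((!c) ==> (flag <==> c))
Before c := !c: ((!c) ==> ((flag <==> (!c)) || (!c))) && (c ==> (flag <==> (!c)))
Before c := !c: (c ==> ((flag <==> c) || c)) && ((!c) ==> (flag <==> c))
Answer: WP = (c ==> ((flag <==> c) || c)) && ((!c) ==> (flag <==> c))


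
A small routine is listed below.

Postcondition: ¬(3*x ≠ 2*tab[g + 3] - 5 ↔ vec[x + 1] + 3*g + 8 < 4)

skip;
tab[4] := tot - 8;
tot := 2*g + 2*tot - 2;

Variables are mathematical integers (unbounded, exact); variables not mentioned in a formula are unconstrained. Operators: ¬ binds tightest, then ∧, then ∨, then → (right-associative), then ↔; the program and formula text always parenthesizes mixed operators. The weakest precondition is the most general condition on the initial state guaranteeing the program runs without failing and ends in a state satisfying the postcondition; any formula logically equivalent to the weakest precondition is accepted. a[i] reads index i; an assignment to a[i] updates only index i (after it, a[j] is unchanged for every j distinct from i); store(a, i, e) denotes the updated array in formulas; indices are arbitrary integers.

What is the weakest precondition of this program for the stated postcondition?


Working backward. After the program, the postcondition ¬(3*x ≠ 2*tab[g + 3] - 5 ↔ vec[x + 1] + 3*g + 8 < 4) must hold; in canonical form it is ¬(3*x ≠ 2*tab[g + 3] - 5 ↔ vec[x + 1] + 3*g < -4).
Before tot := 2*g + 2*tot - 2: ¬(3*x ≠ 2*tab[g + 3] - 5 ↔ vec[x + 1] + 3*g < -4)
Before tab[4] := tot - 8: ¬(3*x ≠ 2*store(tab, 4, tot - 8)[g + 3] - 5 ↔ vec[x + 1] + 3*g < -4)
Before skip: ¬(3*x ≠ 2*store(tab, 4, tot - 8)[g + 3] - 5 ↔ vec[x + 1] + 3*g < -4)
Answer: WP = ¬(3*x ≠ 2*store(tab, 4, tot - 8)[g + 3] - 5 ↔ vec[x + 1] + 3*g < -4)


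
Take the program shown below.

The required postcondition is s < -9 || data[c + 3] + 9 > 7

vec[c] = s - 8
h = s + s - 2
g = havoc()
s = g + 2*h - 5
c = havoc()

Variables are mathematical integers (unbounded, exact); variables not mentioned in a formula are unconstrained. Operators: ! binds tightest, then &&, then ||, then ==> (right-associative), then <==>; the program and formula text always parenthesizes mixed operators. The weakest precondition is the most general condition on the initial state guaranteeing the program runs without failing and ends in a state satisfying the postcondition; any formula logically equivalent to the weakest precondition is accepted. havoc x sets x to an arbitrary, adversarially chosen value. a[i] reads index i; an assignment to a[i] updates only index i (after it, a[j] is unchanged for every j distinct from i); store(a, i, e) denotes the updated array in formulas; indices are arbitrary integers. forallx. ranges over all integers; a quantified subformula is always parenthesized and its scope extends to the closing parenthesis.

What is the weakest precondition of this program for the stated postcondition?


Working backward. After the program, the postcondition s < -9 || data[c + 3] + 9 > 7 must hold; in canonical form it is s < -9 || data[c + 3] > -2.
Before havoc c: forall c_1. (s < -9 || data[c_1 + 3] > -2)
Before s := g + 2*h - 5: forall c_1. (g + 2*h < -4 || data[c_1 + 3] > -2)
Before havoc g: forall g_1. (forall c_1. (g_1 + 2*h < -4 || data[c_1 + 3] > -2))
Before h := s + s - 2: forall g_1. (forall c_1. (g_1 + 4*s < 0 || data[c_1 + 3] > -2))
Before vec[c] := s - 8: forall g_1. (forall c_1. (g_1 + 4*s < 0 || data[c_1 + 3] > -2))
Answer: WP = forall g_1. (forall c_1. (g_1 + 4*s < 0 || data[c_1 + 3] > -2))


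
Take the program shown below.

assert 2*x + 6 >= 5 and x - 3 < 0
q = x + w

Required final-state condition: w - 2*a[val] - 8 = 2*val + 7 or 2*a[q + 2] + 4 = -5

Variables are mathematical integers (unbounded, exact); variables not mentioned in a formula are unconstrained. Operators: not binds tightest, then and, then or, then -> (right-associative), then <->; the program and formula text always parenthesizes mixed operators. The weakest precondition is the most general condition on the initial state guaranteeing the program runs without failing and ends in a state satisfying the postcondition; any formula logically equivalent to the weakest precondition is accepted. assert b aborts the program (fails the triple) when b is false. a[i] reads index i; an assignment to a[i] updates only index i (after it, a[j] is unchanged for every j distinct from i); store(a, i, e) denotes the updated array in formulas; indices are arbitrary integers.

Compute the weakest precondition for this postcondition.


Working backward. After the program, the postcondition w - 2*a[val] - 8 = 2*val + 7 or 2*a[q + 2] + 4 = -5 must hold; in canonical form it is w = 2*a[val] + 2*val + 15 or 2*a[q + 2] = -9.
Before q := x + w: w = 2*a[val] + 2*val + 15 or 2*a[w + x + 2] = -9
Before assert 2*x + 6 >= 5 and x - 3 < 0: 2*x >= -1 and x < 3 and (w = 2*a[val] + 2*val + 15 or 2*a[w + x + 2] = -9)
Answer: WP = 2*x >= -1 and x < 3 and (w = 2*a[val] + 2*val + 15 or 2*a[w + x + 2] = -9)


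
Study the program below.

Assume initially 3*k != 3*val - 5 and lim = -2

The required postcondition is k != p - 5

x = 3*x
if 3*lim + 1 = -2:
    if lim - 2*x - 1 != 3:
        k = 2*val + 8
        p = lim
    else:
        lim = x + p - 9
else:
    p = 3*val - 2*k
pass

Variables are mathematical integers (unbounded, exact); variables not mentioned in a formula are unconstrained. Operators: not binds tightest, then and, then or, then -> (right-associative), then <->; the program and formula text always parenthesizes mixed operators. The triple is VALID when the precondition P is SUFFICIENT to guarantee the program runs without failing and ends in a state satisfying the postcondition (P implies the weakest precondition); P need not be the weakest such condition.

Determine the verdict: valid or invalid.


Working backward. After the program, k != p - 5 must hold.
Before skip: k != p - 5
Then branch requires (lim != 2*x + 4 -> 2*val != lim - 13) and ((not (lim != 2*x + 4)) -> k != p - 5); else branch requires 3*k != 3*val - 5.
Before the if: (3*lim = -3 -> ((lim != 2*x + 4 -> 2*val != lim - 13) and ((not (lim != 2*x + 4)) -> k != p - 5))) and ((not (3*lim = -3)) -> 3*k != 3*val - 5)
Before x := 3*x: (3*lim = -3 -> ((lim != 6*x + 4 -> 2*val != lim - 13) and ((not (lim != 6*x + 4)) -> k != p - 5))) and ((not (3*lim = -3)) -> 3*k != 3*val - 5)
The weakest precondition is (3*lim = -3 -> ((lim != 6*x + 4 -> 2*val != lim - 13) and ((not (lim != 6*x + 4)) -> k != p - 5))) and ((not (3*lim = -3)) -> 3*k != 3*val - 5).
Check whether 3*k != 3*val - 5 and lim = -2 implies it.
Every state satisfying the precondition satisfies the weakest precondition: the implication holds.
Answer: valid


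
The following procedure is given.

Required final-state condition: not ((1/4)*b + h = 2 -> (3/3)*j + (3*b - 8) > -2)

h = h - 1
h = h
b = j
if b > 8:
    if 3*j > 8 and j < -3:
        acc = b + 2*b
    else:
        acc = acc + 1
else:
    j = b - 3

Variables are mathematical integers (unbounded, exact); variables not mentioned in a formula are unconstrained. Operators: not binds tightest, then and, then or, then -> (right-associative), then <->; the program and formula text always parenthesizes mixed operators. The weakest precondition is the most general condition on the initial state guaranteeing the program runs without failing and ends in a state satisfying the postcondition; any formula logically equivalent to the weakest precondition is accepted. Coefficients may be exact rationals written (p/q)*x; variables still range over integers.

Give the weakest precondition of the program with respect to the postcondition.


Working backward. After the program, the postcondition not ((1/4)*b + h = 2 -> (3/3)*j + (3*b - 8) > -2) must hold; in canonical form it is not ((1/4)*b + h = 2 -> 3*b + j > 6).
Then branch requires ((3*j > 8 and j < -3) -> (not ((1/4)*b + h = 2 -> 3*b + j > 6))) and ((not (3*j > 8 and j < -3)) -> (not ((1/4)*b + h = 2 -> 3*b + j > 6))); else branch requires not ((1/4)*b + h = 2 -> 4*b > 9).
Before the if: (b > 8 -> (((3*j > 8 and j < -3) -> (not ((1/4)*b + h = 2 -> 3*b + j > 6))) and ((not (3*j > 8 and j < -3)) -> (not ((1/4)*b + h = 2 -> 3*b + j > 6))))) and ((not (b > 8)) -> (not ((1/4)*b + h = 2 -> 4*b > 9)))
Before b := j: (j > 8 -> (((3*j > 8 and j < -3) -> (not (h + (1/4)*j = 2 -> 4*j > 6))) and ((not (3*j > 8 and j < -3)) -> (not (h + (1/4)*j = 2 -> 4*j > 6))))) and ((not (j > 8)) -> (not (h + (1/4)*j = 2 -> 4*j > 9)))
Before h := h: (j > 8 -> (((3*j > 8 and j < -3) -> (not (h + (1/4)*j = 2 -> 4*j > 6))) and ((not (3*j > 8 and j < -3)) -> (not (h + (1/4)*j = 2 -> 4*j > 6))))) and ((not (j > 8)) -> (not (h + (1/4)*j = 2 -> 4*j > 9)))
Before h := h - 1: (j > 8 -> (((3*j > 8 and j < -3) -> (not (h + (1/4)*j = 3 -> 4*j > 6))) and ((not (3*j > 8 and j < -3)) -> (not (h + (1/4)*j = 3 -> 4*j > 6))))) and ((not (j > 8)) -> (not (h + (1/4)*j = 3 -> 4*j > 9)))
Answer: WP = (j > 8 -> (((3*j > 8 and j < -3) -> (not (h + (1/4)*j = 3 -> 4*j > 6))) and ((not (3*j > 8 and j < -3)) -> (not (h + (1/4)*j = 3 -> 4*j > 6))))) and ((not (j > 8)) -> (not (h + (1/4)*j = 3 -> 4*j > 9)))


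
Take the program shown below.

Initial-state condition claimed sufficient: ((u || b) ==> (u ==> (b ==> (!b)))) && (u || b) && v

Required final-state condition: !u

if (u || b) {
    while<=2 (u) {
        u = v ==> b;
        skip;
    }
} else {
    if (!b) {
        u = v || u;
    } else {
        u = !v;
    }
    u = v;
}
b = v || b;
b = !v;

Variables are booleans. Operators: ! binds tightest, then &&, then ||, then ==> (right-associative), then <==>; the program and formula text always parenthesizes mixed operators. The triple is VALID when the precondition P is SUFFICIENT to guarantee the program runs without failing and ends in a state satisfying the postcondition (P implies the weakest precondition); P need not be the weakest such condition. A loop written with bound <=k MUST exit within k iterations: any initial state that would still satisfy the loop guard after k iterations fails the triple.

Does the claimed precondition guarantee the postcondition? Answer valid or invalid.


Working backward. After the program, !u must hold.
Before b := !v: !u
Before b := v || b: !u
Then branch requires u ==> ((v ==> b) ==> (!(v ==> b))); else branch requires ((!b) ==> (!v)) && (b ==> (!v)).
Before the if: ((u || b) ==> (u ==> ((v ==> b) ==> (!(v ==> b))))) && ((!(u || b)) ==> (((!b) ==> (!v)) && (b ==> (!v))))
The weakest precondition is ((u || b) ==> (u ==> ((v ==> b) ==> (!(v ==> b))))) && ((!(u || b)) ==> (((!b) ==> (!v)) && (b ==> (!v)))).
Check whether ((u || b) ==> (u ==> (b ==> (!b)))) && (u || b) && v implies it.
Every state satisfying the precondition satisfies the weakest precondition: the implication holds.
Answer: valid


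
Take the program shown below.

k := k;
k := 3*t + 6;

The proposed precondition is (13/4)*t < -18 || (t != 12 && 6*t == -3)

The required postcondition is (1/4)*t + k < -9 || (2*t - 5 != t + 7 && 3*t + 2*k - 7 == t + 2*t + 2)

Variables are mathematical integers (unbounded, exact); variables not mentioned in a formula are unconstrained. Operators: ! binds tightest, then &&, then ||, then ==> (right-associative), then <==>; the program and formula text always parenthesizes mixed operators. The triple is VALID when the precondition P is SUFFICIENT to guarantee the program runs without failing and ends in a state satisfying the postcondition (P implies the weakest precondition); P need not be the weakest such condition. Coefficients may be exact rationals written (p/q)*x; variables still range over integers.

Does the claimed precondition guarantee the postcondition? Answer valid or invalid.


Working backward. After the program, the postcondition (1/4)*t + k < -9 || (2*t - 5 != t + 7 && 3*t + 2*k - 7 == t + 2*t + 2) must hold; in canonical form it is k + (1/4)*t < -9 || (t != 12 && 2*k == 9).
Before k := 3*t + 6: (13/4)*t < -15 || (t != 12 && 6*t == -3)
Before k := k: (13/4)*t < -15 || (t != 12 && 6*t == -3)
The weakest precondition is (13/4)*t < -15 || (t != 12 && 6*t == -3).
Check whether (13/4)*t < -18 || (t != 12 && 6*t == -3) implies it.
Every state satisfying the precondition satisfies the weakest precondition: the implication holds.
Answer: valid


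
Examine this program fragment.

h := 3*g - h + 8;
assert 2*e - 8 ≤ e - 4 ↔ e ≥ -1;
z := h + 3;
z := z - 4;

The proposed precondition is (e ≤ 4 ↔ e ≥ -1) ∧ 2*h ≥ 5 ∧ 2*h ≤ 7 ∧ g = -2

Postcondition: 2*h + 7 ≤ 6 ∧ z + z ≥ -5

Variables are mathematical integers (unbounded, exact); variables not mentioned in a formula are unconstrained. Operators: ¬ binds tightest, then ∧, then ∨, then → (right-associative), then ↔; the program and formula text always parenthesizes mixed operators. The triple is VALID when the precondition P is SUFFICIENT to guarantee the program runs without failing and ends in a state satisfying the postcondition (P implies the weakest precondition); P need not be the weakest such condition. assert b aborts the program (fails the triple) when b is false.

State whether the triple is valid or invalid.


Working backward. After the program, the postcondition 2*h + 7 ≤ 6 ∧ z + z ≥ -5 must hold; in canonical form it is 2*h ≤ -1 ∧ 2*z ≥ -5.
Before z := z - 4: 2*h ≤ -1 ∧ 2*z ≥ 3
Before z := h + 3: 2*h ≤ -1 ∧ 2*h ≥ -3
Before assert 2*e - 8 ≤ e - 4 ↔ e ≥ -1: (e ≤ 4 ↔ e ≥ -1) ∧ 2*h ≤ -1 ∧ 2*h ≥ -3
Before h := 3*g - h + 8: (e ≤ 4 ↔ e ≥ -1) ∧ 6*g ≤ 2*h - 17 ∧ 6*g ≥ 2*h - 19
The weakest precondition is (e ≤ 4 ↔ e ≥ -1) ∧ 6*g ≤ 2*h - 17 ∧ 6*g ≥ 2*h - 19.
Check whether (e ≤ 4 ↔ e ≥ -1) ∧ 2*h ≥ 5 ∧ 2*h ≤ 7 ∧ g = -2 implies it.
Every state satisfying the precondition satisfies the weakest precondition: the implication holds.
Answer: valid


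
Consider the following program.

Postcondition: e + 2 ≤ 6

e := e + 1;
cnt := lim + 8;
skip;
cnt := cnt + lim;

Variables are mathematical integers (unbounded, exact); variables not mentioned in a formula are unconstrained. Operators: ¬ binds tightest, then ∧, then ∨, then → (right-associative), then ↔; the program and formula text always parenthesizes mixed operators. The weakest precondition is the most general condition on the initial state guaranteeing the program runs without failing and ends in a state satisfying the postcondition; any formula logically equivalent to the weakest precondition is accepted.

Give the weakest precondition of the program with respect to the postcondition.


Working backward. After the program, the postcondition e + 2 ≤ 6 must hold; in canonical form it is e ≤ 4.
Before cnt := cnt + lim: e ≤ 4
Before skip: e ≤ 4
Before cnt := lim + 8: e ≤ 4
Before e := e + 1: e ≤ 3
Answer: WP = e ≤ 3


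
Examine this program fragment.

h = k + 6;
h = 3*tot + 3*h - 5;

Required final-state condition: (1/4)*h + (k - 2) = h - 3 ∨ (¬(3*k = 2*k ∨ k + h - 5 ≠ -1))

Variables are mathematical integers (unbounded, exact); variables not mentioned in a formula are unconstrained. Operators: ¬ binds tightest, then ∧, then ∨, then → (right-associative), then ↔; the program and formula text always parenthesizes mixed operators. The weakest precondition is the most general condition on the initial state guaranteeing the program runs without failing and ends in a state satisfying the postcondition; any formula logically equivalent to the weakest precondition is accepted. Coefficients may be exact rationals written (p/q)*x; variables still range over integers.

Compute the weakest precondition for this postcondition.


Working backward. After the program, the postcondition (1/4)*h + (k - 2) = h - 3 ∨ (¬(3*k = 2*k ∨ k + h - 5 ≠ -1)) must hold; in canonical form it is k = (3/4)*h - 1 ∨ (¬(k = 0 ∨ h + k ≠ 4)).
Before h := 3*tot + 3*h - 5: k = (9/4)*h + (9/4)*tot - 19/4 ∨ (¬(k = 0 ∨ 3*h + k + 3*tot ≠ 9))
Before h := k + 6: (5/4)*k + (9/4)*tot = -35/4 ∨ (¬(k = 0 ∨ 4*k + 3*tot ≠ -9))
Answer: WP = (5/4)*k + (9/4)*tot = -35/4 ∨ (¬(k = 0 ∨ 4*k + 3*tot ≠ -9))


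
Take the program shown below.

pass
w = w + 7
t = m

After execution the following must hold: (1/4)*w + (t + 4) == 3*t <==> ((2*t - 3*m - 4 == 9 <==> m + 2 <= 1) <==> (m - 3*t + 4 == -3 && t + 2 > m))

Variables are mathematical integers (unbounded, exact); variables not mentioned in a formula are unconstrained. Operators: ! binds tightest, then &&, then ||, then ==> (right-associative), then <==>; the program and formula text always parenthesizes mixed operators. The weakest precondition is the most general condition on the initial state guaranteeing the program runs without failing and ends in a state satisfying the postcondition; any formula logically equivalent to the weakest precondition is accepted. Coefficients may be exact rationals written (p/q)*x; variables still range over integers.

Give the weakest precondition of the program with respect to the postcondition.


Working backward. After the program, the postcondition (1/4)*w + (t + 4) == 3*t <==> ((2*t - 3*m - 4 == 9 <==> m + 2 <= 1) <==> (m - 3*t + 4 == -3 && t + 2 > m)) must hold; in canonical form it is (1/4)*w == 2*t - 4 <==> ((2*t == 3*m + 13 <==> m <= -1) <==> (m == 3*t - 7 && t > m - 2)).
Before t := m: (1/4)*w == 2*m - 4 <==> ((m == -13 <==> m <= -1) <==> 2*m == 7)
Before w := w + 7: (1/4)*w == 2*m - 23/4 <==> ((m == -13 <==> m <= -1) <==> 2*m == 7)
Before skip: (1/4)*w == 2*m - 23/4 <==> ((m == -13 <==> m <= -1) <==> 2*m == 7)
Answer: WP = (1/4)*w == 2*m - 23/4 <==> ((m == -13 <==> m <= -1) <==> 2*m == 7)


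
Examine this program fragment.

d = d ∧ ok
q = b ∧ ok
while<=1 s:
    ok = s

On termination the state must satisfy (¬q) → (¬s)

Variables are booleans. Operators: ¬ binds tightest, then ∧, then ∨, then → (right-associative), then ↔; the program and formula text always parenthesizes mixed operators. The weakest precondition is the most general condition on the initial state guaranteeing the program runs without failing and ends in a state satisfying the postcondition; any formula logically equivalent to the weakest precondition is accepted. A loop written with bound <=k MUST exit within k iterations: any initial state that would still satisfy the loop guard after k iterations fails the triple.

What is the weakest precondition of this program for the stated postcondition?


Working backward. After the program, (¬q) → (¬s) must hold.
Before the loop (bound <=1), unroll the exhaustion recursion (WP_0 = exit-now case; WP_j = one more guarded iteration, up to j = 1):
  WP_0: (¬s) ∧ ((¬q) → (¬s))
  WP_1: (s → ((¬s) ∧ ((¬q) → (¬s)))) ∧ ((¬s) → ((¬q) → (¬s)))
So before the loop: (s → ((¬s) ∧ ((¬q) → (¬s)))) ∧ ((¬s) → ((¬q) → (¬s)))
Before q := b ∧ ok: (s → ((¬s) ∧ ((¬(b ∧ ok)) → (¬s)))) ∧ ((¬s) → ((¬(b ∧ ok)) → (¬s)))
Before d := d ∧ ok: (s → ((¬s) ∧ ((¬(b ∧ ok)) → (¬s)))) ∧ ((¬s) → ((¬(b ∧ ok)) → (¬s)))
Answer: WP = (s → ((¬s) ∧ ((¬(b ∧ ok)) → (¬s)))) ∧ ((¬s) → ((¬(b ∧ ok)) → (¬s)))


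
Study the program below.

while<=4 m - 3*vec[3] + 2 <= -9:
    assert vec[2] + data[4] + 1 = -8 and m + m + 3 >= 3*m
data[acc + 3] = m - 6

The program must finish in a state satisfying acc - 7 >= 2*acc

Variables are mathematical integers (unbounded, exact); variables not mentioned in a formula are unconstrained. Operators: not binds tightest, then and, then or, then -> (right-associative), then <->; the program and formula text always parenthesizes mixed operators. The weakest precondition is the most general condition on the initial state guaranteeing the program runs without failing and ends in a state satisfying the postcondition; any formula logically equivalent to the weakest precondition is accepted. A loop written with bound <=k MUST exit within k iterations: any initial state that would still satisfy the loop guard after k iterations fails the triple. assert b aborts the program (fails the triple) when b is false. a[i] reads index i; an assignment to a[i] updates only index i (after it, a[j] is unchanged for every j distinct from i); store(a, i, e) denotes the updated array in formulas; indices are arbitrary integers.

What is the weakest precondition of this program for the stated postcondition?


Working backward. After the program, the postcondition acc - 7 >= 2*acc must hold; in canonical form it is acc <= -7.
Before data[acc + 3] := m - 6: acc <= -7
Before the loop (bound <=4), unroll the exhaustion recursion (WP_0 = exit-now case; WP_j = one more guarded iteration, up to j = 4):
  WP_0: (not (m <= 3*vec[3] - 11)) and acc <= -7
  WP_1: (m <= 3*vec[3] - 11 -> (data[4] + vec[2] = -9 and m <= 3 and (not (m <= 3*vec[3] - 11)) and acc <= -7)) and ((not (m <= 3*vec[3] - 11)) -> acc <= -7)
  WP_2: (m <= 3*vec[3] - 11 -> (data[4] + vec[2] = -9 and m <= 3 and (m <= 3*vec[3] - 11 -> (data[4] + vec[2] = -9 and m <= 3 and (not (m <= 3*vec[3] - 11)) and acc <= -7)) and ((not (m <= 3*vec[3] - 11)) -> acc <= -7))) and ((not (m <= 3*vec[3] - 11)) -> acc <= -7)
  WP_3: (m <= 3*vec[3] - 11 -> (data[4] + vec[2] = -9 and m <= 3 and (m <= 3*vec[3] - 11 -> (data[4] + vec[2] = -9 and m <= 3 and (m <= 3*vec[3] - 11 -> (data[4] + vec[2] = -9 and m <= 3 and (not (m <= 3*vec[3] - 11)) and acc <= -7)) and ((not (m <= 3*vec[3] - 11)) -> acc <= -7))) and ((not (m <= 3*vec[3] - 11)) -> acc <= -7))) and ((not (m <= 3*vec[3] - 11)) -> acc <= -7)
  WP_4: (m <= 3*vec[3] - 11 -> (data[4] + vec[2] = -9 and m <= 3 and (m <= 3*vec[3] - 11 -> (data[4] + vec[2] = -9 and m <= 3 and (m <= 3*vec[3] - 11 -> (data[4] + vec[2] = -9 and m <= 3 and (m <= 3*vec[3] - 11 -> (data[4] + vec[2] = -9 and m <= 3 and (not (m <= 3*vec[3] - 11)) and acc <= -7)) and ((not (m <= 3*vec[3] - 11)) -> acc <= -7))) and ((not (m <= 3*vec[3] - 11)) -> acc <= -7))) and ((not (m <= 3*vec[3] - 11)) -> acc <= -7))) and ((not (m <= 3*vec[3] - 11)) -> acc <= -7)
So before the loop: (m <= 3*vec[3] - 11 -> (data[4] + vec[2] = -9 and m <= 3 and (m <= 3*vec[3] - 11 -> (data[4] + vec[2] = -9 and m <= 3 and (m <= 3*vec[3] - 11 -> (data[4] + vec[2] = -9 and m <= 3 and (m <= 3*vec[3] - 11 -> (data[4] + vec[2] = -9 and m <= 3 and (not (m <= 3*vec[3] - 11)) and acc <= -7)) and ((not (m <= 3*vec[3] - 11)) -> acc <= -7))) and ((not (m <= 3*vec[3] - 11)) -> acc <= -7))) and ((not (m <= 3*vec[3] - 11)) -> acc <= -7))) and ((not (m <= 3*vec[3] - 11)) -> acc <= -7)
Answer: WP = (m <= 3*vec[3] - 11 -> (data[4] + vec[2] = -9 and m <= 3 and (m <= 3*vec[3] - 11 -> (data[4] + vec[2] = -9 and m <= 3 and (m <= 3*vec[3] - 11 -> (data[4] + vec[2] = -9 and m <= 3 and (m <= 3*vec[3] - 11 -> (data[4] + vec[2] = -9 and m <= 3 and (not (m <= 3*vec[3] - 11)) and acc <= -7)) and ((not (m <= 3*vec[3] - 11)) -> acc <= -7))) and ((not (m <= 3*vec[3] - 11)) -> acc <= -7))) and ((not (m <= 3*vec[3] - 11)) -> acc <= -7))) and ((not (m <= 3*vec[3] - 11)) -> acc <= -7)
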